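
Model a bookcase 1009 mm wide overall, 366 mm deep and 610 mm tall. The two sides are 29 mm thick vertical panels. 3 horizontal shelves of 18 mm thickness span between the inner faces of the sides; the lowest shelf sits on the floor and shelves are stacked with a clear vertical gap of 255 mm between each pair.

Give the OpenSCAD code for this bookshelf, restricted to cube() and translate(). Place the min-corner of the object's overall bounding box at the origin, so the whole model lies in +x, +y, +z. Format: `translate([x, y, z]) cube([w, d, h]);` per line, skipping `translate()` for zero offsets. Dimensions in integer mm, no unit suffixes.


cube([29, 366, 610]);
translate([980, 0, 0]) cube([29, 366, 610]);
translate([29, 0, 0]) cube([951, 366, 18]);
translate([29, 0, 273]) cube([951, 366, 18]);
translate([29, 0, 546]) cube([951, 366, 18]);


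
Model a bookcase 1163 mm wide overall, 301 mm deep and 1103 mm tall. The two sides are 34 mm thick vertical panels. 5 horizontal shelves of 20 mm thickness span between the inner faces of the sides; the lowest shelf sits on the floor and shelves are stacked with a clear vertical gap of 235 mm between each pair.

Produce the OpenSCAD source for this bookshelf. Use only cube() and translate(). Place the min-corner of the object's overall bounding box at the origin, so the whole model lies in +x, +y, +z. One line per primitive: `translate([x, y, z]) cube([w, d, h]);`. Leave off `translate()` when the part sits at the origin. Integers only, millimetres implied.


cube([34, 301, 1103]);
translate([1129, 0, 0]) cube([34, 301, 1103]);
translate([34, 0, 0]) cube([1095, 301, 20]);
translate([34, 0, 255]) cube([1095, 301, 20]);
translate([34, 0, 510]) cube([1095, 301, 20]);
translate([34, 0, 765]) cube([1095, 301, 20]);
translate([34, 0, 1020]) cube([1095, 301, 20]);


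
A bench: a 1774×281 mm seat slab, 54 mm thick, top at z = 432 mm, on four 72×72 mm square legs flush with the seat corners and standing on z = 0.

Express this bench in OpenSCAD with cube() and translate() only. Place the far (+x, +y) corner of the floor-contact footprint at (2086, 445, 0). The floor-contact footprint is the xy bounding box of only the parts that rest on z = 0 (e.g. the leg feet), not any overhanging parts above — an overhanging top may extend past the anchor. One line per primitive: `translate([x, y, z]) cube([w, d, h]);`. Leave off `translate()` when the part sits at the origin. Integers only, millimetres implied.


// leg_h = 432 − 54 = 378
translate([312, 164, 378]) cube([1774, 281, 54]);
translate([312, 164, 0]) cube([72, 72, 378]);
translate([312, 373, 0]) cube([72, 72, 378]);
translate([2014, 164, 0]) cube([72, 72, 378]);
translate([2014, 373, 0]) cube([72, 72, 378]);


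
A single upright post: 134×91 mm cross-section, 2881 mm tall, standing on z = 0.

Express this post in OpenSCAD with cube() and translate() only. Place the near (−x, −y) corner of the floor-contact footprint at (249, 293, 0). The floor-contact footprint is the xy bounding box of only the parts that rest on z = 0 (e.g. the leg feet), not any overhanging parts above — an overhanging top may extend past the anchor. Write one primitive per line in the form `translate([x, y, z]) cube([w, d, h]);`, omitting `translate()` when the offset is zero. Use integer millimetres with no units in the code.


translate([249, 293, 0]) cube([134, 91, 2881]);


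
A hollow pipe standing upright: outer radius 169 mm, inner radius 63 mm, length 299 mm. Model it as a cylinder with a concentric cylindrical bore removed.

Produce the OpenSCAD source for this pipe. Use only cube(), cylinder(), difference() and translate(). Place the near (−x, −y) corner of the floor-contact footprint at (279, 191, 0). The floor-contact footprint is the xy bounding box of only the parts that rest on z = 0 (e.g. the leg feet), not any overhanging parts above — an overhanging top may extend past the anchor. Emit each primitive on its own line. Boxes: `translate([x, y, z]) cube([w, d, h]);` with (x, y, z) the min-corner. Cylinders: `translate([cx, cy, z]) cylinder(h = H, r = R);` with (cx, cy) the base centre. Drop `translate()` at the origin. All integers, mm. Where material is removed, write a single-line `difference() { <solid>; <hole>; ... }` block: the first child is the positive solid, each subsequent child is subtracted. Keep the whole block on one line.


difference() { translate([448, 360, 0]) cylinder(h = 299, r = 169); translate([448, 360, 0]) cylinder(h = 299, r = 63); }


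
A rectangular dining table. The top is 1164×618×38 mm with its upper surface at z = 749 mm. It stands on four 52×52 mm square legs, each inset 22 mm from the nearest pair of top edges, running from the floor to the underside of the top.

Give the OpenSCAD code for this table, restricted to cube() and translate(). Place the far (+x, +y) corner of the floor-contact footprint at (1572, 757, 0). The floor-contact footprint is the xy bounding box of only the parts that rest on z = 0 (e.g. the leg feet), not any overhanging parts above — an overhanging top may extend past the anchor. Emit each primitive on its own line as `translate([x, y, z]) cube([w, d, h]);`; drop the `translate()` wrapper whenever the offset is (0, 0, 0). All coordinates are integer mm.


// leg_h = 749 - 38 = 711
translate([430, 161, 711]) cube([1164, 618, 38]);
translate([452, 183, 0]) cube([52, 52, 711]);
translate([1520, 183, 0]) cube([52, 52, 711]);
translate([452, 705, 0]) cube([52, 52, 711]);
translate([1520, 705, 0]) cube([52, 52, 711]);


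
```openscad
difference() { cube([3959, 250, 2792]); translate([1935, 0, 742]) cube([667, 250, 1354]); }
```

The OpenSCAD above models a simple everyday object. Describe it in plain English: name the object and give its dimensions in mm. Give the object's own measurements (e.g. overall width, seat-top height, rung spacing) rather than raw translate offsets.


A wall 3959 mm long (x), 250 mm thick (y), 2792 mm tall, with a rectangular window opening cut through it. The opening is 667 mm wide and 1354 mm tall; its sill is at z = 742 mm and its near (−x) edge is 1935 mm from the wall's −x end. The opening passes through the full wall thickness.


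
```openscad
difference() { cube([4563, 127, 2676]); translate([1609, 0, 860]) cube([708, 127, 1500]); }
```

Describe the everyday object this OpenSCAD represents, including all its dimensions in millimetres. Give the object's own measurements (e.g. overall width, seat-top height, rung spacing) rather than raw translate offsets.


A wall 4563 mm long (x), 127 mm thick (y), 2676 mm tall, with a rectangular window opening cut through it. The opening is 708 mm wide and 1500 mm tall; its sill is at z = 860 mm and its near (−x) edge is 1609 mm from the wall's −x end. The opening passes through the full wall thickness.


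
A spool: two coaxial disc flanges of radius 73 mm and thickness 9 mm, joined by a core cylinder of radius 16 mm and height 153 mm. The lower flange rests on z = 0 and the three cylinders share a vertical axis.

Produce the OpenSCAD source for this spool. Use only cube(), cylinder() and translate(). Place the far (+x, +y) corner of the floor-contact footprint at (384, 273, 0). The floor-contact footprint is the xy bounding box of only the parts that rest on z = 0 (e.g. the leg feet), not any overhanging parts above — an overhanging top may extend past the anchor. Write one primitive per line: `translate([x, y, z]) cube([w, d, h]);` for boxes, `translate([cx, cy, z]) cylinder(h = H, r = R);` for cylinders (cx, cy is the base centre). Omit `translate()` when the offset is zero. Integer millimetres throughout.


translate([311, 200, 0]) cylinder(h = 9, r = 73);
translate([311, 200, 9]) cylinder(h = 153, r = 16);
translate([311, 200, 162]) cylinder(h = 9, r = 73);


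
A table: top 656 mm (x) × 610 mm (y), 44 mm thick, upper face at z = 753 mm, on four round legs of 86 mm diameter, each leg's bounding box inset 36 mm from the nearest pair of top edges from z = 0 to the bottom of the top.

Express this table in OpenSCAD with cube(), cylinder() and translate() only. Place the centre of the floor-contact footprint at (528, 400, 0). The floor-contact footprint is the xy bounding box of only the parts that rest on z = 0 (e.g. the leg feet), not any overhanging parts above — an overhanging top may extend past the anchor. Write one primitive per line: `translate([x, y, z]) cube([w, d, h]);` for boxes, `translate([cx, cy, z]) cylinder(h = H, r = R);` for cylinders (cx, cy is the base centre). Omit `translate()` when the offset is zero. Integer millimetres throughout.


translate([200, 95, 709]) cube([656, 610, 44]);
translate([279, 174, 0]) cylinder(h = 709, r = 43);
translate([777, 174, 0]) cylinder(h = 709, r = 43);
translate([279, 626, 0]) cylinder(h = 709, r = 43);
translate([777, 626, 0]) cylinder(h = 709, r = 43);


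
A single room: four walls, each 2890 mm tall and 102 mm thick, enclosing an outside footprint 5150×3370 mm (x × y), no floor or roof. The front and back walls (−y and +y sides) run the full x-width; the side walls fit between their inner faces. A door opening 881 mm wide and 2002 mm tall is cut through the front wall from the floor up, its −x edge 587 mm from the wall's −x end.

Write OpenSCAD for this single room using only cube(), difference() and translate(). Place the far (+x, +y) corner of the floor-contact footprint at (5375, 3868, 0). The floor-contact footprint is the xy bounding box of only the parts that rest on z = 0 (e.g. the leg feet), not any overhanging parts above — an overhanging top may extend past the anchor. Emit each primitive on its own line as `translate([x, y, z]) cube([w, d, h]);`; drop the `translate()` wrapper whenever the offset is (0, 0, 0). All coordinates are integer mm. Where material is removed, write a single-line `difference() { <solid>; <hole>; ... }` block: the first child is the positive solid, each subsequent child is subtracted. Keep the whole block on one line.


difference() { translate([225, 498, 0]) cube([5150, 102, 2890]); translate([812, 498, 0]) cube([881, 102, 2002]); }
translate([225, 3766, 0]) cube([5150, 102, 2890]);
translate([225, 600, 0]) cube([102, 3166, 2890]);
translate([5273, 600, 0]) cube([102, 3166, 2890]);


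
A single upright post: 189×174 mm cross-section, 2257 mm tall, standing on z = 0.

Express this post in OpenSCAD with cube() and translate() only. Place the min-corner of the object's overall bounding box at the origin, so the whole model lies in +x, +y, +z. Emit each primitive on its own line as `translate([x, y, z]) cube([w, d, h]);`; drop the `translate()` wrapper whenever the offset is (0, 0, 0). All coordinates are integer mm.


cube([189, 174, 2257]);


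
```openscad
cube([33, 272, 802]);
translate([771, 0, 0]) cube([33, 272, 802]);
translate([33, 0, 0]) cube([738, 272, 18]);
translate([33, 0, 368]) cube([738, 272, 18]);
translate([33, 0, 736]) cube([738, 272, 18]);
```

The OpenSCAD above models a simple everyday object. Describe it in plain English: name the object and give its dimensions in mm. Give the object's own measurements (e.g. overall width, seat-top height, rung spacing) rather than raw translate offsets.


An open bookshelf. Two side panels, each 33 mm thick, 272 mm deep and 802 mm tall, stand 804 mm apart (outside-to-outside). Between them sit 3 shelves, each 18 mm thick and 272 mm deep, spanning the full gap between the sides. The bottom shelf rests on the floor (its underside at z = 0) and the clear gap between one shelf's top and the next shelf's underside is 350 mm.


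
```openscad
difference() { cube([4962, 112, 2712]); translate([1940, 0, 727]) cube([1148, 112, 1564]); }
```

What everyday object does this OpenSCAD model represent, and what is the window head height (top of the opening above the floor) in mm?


A wall with a window opening. The window head height is 2291 mm.

A wall with a rectangular opening subtracted — a window. Sill at z = 727, opening 1564 mm tall, so the head is at 727 + 1564 = 2291 mm.


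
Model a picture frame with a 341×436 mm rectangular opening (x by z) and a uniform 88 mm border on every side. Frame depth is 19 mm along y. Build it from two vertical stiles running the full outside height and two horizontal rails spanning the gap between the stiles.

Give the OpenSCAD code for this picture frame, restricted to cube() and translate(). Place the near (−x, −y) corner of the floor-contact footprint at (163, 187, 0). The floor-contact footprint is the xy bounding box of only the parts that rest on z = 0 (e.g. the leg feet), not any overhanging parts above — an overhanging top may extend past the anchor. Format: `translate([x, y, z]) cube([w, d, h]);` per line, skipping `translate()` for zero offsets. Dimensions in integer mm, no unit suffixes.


translate([163, 187, 0]) cube([88, 19, 612]);
translate([592, 187, 0]) cube([88, 19, 612]);
translate([251, 187, 0]) cube([341, 19, 88]);
translate([251, 187, 524]) cube([341, 19, 88]);


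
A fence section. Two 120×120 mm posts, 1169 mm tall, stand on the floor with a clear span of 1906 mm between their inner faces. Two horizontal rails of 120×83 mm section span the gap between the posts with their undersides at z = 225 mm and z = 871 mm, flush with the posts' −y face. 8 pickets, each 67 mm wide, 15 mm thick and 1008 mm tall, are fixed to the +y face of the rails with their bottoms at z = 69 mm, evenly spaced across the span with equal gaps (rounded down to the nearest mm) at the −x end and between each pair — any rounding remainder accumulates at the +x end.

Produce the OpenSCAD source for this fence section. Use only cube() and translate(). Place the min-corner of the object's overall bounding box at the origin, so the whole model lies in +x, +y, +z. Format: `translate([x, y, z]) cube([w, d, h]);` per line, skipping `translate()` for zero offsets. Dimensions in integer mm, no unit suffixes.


cube([120, 120, 1169]);
translate([2026, 0, 0]) cube([120, 120, 1169]);
translate([120, 0, 225]) cube([1906, 120, 83]);
translate([120, 0, 871]) cube([1906, 120, 83]);
translate([272, 120, 69]) cube([67, 15, 1008]);
translate([491, 120, 69]) cube([67, 15, 1008]);
translate([710, 120, 69]) cube([67, 15, 1008]);
translate([929, 120, 69]) cube([67, 15, 1008]);
translate([1148, 120, 69]) cube([67, 15, 1008]);
translate([1367, 120, 69]) cube([67, 15, 1008]);
translate([1586, 120, 69]) cube([67, 15, 1008]);
translate([1805, 120, 69]) cube([67, 15, 1008]);


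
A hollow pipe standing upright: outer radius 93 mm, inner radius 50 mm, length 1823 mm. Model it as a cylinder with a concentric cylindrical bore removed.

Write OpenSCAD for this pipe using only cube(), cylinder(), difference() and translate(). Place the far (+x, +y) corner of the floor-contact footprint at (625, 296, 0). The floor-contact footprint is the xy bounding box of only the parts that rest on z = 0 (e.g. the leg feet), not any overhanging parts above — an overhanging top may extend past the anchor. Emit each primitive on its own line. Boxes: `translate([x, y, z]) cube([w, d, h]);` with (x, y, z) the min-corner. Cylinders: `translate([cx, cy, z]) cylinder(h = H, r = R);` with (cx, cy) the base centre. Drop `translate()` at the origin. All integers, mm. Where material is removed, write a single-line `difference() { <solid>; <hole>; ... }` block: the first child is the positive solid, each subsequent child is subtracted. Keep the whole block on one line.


difference() { translate([532, 203, 0]) cylinder(h = 1823, r = 93); translate([532, 203, 0]) cylinder(h = 1823, r = 50); }


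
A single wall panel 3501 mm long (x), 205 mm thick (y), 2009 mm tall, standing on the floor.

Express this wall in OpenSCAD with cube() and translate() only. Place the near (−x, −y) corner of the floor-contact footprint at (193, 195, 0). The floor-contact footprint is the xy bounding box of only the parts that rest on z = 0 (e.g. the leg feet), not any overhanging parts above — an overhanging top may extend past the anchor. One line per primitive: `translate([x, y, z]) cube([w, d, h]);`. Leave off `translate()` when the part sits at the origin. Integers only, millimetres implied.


translate([193, 195, 0]) cube([3501, 205, 2009]);


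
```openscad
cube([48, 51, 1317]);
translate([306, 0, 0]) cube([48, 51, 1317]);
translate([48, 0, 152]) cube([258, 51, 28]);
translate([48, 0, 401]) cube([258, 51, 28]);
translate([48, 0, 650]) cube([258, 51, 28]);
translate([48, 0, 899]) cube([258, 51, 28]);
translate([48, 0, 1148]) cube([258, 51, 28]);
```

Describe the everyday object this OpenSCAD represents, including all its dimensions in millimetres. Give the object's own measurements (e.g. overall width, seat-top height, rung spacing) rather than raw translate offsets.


A straight ladder. Two 48×51 mm vertical rails, 1317 mm tall, stand 354 mm apart (outside-to-outside) with their front faces coplanar on the −y side. 5 rungs, each 51 mm deep and 28 mm tall, span between the inner faces of the rails, front faces flush with the rails. The lowest rung's underside is at z = 152 mm and rungs are spaced 249 mm apart (underside to underside).


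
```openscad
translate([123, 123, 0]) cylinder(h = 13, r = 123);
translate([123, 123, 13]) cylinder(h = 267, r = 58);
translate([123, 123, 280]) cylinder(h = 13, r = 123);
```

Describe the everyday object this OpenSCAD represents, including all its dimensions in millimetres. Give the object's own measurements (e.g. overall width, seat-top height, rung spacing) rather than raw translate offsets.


A spool: two coaxial disc flanges of radius 123 mm and thickness 13 mm, joined by a core cylinder of radius 58 mm and height 267 mm. The lower flange rests on z = 0 and the three cylinders share a vertical axis.


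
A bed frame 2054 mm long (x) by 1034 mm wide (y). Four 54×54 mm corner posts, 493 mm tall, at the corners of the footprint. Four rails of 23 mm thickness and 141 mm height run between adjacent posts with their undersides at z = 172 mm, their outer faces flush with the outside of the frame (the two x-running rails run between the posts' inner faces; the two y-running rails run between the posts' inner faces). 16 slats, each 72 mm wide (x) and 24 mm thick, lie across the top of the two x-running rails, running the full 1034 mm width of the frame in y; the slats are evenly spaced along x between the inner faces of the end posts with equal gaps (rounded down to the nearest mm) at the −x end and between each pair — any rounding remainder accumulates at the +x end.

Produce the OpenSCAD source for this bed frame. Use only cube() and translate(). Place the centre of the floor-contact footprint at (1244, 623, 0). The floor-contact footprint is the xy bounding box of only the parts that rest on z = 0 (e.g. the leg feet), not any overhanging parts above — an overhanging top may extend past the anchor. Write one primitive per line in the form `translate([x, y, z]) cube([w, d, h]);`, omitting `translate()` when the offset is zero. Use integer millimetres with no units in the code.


translate([217, 106, 0]) cube([54, 54, 493]);
translate([217, 1086, 0]) cube([54, 54, 493]);
translate([2217, 106, 0]) cube([54, 54, 493]);
translate([2217, 1086, 0]) cube([54, 54, 493]);
translate([271, 106, 172]) cube([1946, 23, 141]);
translate([271, 1117, 172]) cube([1946, 23, 141]);
translate([217, 160, 172]) cube([23, 926, 141]);
translate([2248, 160, 172]) cube([23, 926, 141]);
translate([317, 106, 313]) cube([72, 1034, 24]);
translate([435, 106, 313]) cube([72, 1034, 24]);
translate([553, 106, 313]) cube([72, 1034, 24]);
translate([671, 106, 313]) cube([72, 1034, 24]);
translate([789, 106, 313]) cube([72, 1034, 24]);
translate([907, 106, 313]) cube([72, 1034, 24]);
translate([1025, 106, 313]) cube([72, 1034, 24]);
translate([1143, 106, 313]) cube([72, 1034, 24]);
translate([1261, 106, 313]) cube([72, 1034, 24]);
translate([1379, 106, 313]) cube([72, 1034, 24]);
translate([1497, 106, 313]) cube([72, 1034, 24]);
translate([1615, 106, 313]) cube([72, 1034, 24]);
translate([1733, 106, 313]) cube([72, 1034, 24]);
translate([1851, 106, 313]) cube([72, 1034, 24]);
translate([1969, 106, 313]) cube([72, 1034, 24]);
translate([2087, 106, 313]) cube([72, 1034, 24]);


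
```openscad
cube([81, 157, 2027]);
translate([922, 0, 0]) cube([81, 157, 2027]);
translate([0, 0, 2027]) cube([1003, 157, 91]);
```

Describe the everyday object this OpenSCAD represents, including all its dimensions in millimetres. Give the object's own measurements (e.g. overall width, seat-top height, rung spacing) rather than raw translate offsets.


A door frame. The clear opening is 841 mm wide and 2027 mm high. Two 81 mm wide jambs, 157 mm deep, stand either side of the opening from the floor to the top of the opening. A 91 mm thick head sits across the top of both jambs, spanning the full outside width of the frame.


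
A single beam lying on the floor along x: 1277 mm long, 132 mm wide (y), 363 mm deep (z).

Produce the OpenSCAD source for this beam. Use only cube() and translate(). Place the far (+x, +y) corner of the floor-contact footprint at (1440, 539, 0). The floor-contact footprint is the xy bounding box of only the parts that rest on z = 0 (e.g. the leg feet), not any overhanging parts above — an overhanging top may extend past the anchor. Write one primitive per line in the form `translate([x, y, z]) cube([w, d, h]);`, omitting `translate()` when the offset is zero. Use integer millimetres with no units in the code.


translate([163, 407, 0]) cube([1277, 132, 363]);


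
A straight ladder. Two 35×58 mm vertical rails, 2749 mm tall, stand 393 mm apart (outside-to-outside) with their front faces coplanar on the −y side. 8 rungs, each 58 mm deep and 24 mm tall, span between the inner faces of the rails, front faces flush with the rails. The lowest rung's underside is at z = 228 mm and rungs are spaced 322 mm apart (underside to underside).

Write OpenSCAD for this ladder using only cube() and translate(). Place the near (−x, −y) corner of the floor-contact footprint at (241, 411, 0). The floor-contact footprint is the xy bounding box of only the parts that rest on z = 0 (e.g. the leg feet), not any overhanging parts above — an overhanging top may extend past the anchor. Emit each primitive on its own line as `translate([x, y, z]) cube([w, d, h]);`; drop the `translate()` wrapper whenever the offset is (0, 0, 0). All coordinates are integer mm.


translate([241, 411, 0]) cube([35, 58, 2749]);
translate([599, 411, 0]) cube([35, 58, 2749]);
translate([276, 411, 228]) cube([323, 58, 24]);
translate([276, 411, 550]) cube([323, 58, 24]);
translate([276, 411, 872]) cube([323, 58, 24]);
translate([276, 411, 1194]) cube([323, 58, 24]);
translate([276, 411, 1516]) cube([323, 58, 24]);
translate([276, 411, 1838]) cube([323, 58, 24]);
translate([276, 411, 2160]) cube([323, 58, 24]);
translate([276, 411, 2482]) cube([323, 58, 24]);


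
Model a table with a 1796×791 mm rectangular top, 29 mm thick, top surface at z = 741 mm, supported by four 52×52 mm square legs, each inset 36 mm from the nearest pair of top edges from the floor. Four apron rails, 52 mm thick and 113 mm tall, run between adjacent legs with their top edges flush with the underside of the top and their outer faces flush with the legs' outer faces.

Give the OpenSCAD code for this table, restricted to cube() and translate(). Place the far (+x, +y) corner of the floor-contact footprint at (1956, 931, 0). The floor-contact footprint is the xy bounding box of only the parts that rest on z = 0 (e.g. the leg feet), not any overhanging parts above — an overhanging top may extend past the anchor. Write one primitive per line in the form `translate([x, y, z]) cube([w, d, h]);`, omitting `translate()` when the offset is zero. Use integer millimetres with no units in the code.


translate([196, 176, 712]) cube([1796, 791, 29]);
translate([232, 212, 0]) cube([52, 52, 712]);
translate([1904, 212, 0]) cube([52, 52, 712]);
translate([232, 879, 0]) cube([52, 52, 712]);
translate([1904, 879, 0]) cube([52, 52, 712]);
translate([284, 212, 599]) cube([1620, 52, 113]);
translate([284, 879, 599]) cube([1620, 52, 113]);
translate([232, 264, 599]) cube([52, 615, 113]);
translate([1904, 264, 599]) cube([52, 615, 113]);


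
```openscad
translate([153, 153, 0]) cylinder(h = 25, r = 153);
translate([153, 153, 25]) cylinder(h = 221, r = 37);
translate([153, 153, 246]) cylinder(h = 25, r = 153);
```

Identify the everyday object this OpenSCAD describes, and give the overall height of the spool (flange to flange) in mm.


A spool. The overall height is 271 mm.

Three coaxial cylinders, large–small–large — a spool. Two 25 mm flanges and a 221 mm core give 25 + 221 + 25 = 271 mm.


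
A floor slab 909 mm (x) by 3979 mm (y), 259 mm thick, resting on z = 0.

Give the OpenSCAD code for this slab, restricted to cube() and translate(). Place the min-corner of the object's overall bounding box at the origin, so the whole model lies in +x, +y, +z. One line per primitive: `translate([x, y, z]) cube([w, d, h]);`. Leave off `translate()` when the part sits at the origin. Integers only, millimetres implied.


cube([909, 3979, 259]);


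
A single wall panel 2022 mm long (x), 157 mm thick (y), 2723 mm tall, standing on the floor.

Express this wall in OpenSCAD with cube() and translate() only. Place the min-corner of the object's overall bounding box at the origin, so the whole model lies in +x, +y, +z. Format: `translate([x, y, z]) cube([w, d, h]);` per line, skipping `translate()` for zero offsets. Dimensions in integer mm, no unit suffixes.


cube([2022, 157, 2723]);


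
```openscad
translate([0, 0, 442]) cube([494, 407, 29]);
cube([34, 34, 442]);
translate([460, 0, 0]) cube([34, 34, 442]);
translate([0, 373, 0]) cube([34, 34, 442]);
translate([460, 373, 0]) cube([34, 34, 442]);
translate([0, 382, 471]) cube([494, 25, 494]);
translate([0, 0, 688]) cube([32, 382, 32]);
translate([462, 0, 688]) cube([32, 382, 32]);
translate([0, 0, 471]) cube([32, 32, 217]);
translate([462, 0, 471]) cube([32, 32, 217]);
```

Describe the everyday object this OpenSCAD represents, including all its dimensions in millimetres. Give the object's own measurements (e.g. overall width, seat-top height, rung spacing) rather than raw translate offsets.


A chair. The seat is a 494×407×29 mm slab with its top at z = 471 mm, on four 34×34 mm corner legs (flush with the seat edges, standing on z = 0). A flat backrest 25 mm thick, 494 mm tall, spans the full seat width and rises from the seat top along its +y edge, rear face flush with the rear of the seat. Two armrests of 32×32 mm section run along each side from the seat's front edge to the front of the backrest, top faces 249 mm above the seat top and outer faces flush with the seat's x-edges; a 32×32 mm post under the front of each armrest stands on the seat at the front corner.


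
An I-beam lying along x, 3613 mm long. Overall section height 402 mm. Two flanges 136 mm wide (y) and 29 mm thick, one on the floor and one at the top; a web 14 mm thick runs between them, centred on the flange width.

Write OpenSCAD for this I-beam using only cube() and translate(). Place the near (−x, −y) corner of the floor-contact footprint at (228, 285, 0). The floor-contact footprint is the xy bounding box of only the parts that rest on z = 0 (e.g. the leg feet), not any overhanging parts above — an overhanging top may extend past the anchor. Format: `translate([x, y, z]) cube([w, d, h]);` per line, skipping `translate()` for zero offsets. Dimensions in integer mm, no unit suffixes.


translate([228, 285, 0]) cube([3613, 136, 29]);
translate([228, 346, 29]) cube([3613, 14, 344]);
translate([228, 285, 373]) cube([3613, 136, 29]);


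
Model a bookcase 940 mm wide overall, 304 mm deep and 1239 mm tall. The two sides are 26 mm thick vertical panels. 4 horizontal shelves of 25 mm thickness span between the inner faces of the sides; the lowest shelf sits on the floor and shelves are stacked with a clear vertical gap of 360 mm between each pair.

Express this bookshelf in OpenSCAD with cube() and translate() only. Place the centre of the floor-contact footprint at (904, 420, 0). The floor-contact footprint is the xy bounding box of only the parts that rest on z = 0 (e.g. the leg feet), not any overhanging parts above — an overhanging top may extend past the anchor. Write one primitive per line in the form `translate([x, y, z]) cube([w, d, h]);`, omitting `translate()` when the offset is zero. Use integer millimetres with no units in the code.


translate([434, 268, 0]) cube([26, 304, 1239]);
translate([1348, 268, 0]) cube([26, 304, 1239]);
translate([460, 268, 0]) cube([888, 304, 25]);
translate([460, 268, 385]) cube([888, 304, 25]);
translate([460, 268, 770]) cube([888, 304, 25]);
translate([460, 268, 1155]) cube([888, 304, 25]);


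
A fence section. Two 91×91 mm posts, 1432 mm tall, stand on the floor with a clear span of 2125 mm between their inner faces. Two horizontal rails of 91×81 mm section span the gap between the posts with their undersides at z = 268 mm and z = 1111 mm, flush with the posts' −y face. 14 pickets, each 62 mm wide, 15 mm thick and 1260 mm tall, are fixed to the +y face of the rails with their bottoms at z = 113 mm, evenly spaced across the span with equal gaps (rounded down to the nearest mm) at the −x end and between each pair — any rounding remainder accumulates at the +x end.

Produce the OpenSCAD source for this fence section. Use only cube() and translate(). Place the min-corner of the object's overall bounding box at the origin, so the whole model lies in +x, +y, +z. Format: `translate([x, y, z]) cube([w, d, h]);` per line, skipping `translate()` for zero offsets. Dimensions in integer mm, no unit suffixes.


cube([91, 91, 1432]);
translate([2216, 0, 0]) cube([91, 91, 1432]);
translate([91, 0, 268]) cube([2125, 91, 81]);
translate([91, 0, 1111]) cube([2125, 91, 81]);
translate([174, 91, 113]) cube([62, 15, 1260]);
translate([319, 91, 113]) cube([62, 15, 1260]);
translate([464, 91, 113]) cube([62, 15, 1260]);
translate([609, 91, 113]) cube([62, 15, 1260]);
translate([754, 91, 113]) cube([62, 15, 1260]);
translate([899, 91, 113]) cube([62, 15, 1260]);
translate([1044, 91, 113]) cube([62, 15, 1260]);
translate([1189, 91, 113]) cube([62, 15, 1260]);
translate([1334, 91, 113]) cube([62, 15, 1260]);
translate([1479, 91, 113]) cube([62, 15, 1260]);
translate([1624, 91, 113]) cube([62, 15, 1260]);
translate([1769, 91, 113]) cube([62, 15, 1260]);
translate([1914, 91, 113]) cube([62, 15, 1260]);
translate([2059, 91, 113]) cube([62, 15, 1260]);


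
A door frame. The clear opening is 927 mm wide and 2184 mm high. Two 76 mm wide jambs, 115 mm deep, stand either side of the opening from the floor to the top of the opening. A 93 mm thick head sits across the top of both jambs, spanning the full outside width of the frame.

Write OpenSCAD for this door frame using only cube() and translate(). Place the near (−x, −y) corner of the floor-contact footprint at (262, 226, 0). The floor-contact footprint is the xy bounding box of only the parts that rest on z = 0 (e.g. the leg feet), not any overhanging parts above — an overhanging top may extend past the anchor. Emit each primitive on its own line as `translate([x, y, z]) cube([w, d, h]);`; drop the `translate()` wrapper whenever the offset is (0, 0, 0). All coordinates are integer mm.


translate([262, 226, 0]) cube([76, 115, 2184]);
translate([1265, 226, 0]) cube([76, 115, 2184]);
translate([262, 226, 2184]) cube([1079, 115, 93]);


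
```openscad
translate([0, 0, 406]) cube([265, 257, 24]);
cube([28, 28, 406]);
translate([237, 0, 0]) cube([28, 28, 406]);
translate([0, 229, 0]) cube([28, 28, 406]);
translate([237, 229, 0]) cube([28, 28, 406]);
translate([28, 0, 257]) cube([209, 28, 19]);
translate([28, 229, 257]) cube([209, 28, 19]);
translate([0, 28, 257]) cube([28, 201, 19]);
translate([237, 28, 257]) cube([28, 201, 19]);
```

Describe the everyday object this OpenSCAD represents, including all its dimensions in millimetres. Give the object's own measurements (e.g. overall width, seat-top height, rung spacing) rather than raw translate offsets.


A four-legged stool. The seat is a 265×257×24 mm slab whose top surface is at z = 430 mm; four square legs, each 28×28 mm in cross-section, run from the floor (z = 0) to the underside of the seat, each flush with a corner of the seat. Four stretchers, 28 mm wide and 19 mm tall, connect adjacent legs with their undersides at z = 257 mm, each running between the inner faces of the legs it joins and aligned with the legs' outer faces on the other axis.


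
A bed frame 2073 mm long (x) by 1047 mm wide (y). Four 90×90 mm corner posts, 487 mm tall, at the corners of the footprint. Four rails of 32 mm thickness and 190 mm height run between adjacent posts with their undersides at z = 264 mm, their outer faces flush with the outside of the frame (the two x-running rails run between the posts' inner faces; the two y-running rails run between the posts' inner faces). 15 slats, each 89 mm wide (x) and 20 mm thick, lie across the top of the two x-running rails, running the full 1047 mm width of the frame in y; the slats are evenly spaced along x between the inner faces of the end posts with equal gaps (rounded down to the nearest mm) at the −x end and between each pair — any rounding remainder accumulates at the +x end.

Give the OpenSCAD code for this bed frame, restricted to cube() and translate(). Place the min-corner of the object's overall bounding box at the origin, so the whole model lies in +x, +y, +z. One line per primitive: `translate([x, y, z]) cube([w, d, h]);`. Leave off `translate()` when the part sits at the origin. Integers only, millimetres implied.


cube([90, 90, 487]);
translate([0, 957, 0]) cube([90, 90, 487]);
translate([1983, 0, 0]) cube([90, 90, 487]);
translate([1983, 957, 0]) cube([90, 90, 487]);
translate([90, 0, 264]) cube([1893, 32, 190]);
translate([90, 1015, 264]) cube([1893, 32, 190]);
translate([0, 90, 264]) cube([32, 867, 190]);
translate([2041, 90, 264]) cube([32, 867, 190]);
translate([124, 0, 454]) cube([89, 1047, 20]);
translate([247, 0, 454]) cube([89, 1047, 20]);
translate([370, 0, 454]) cube([89, 1047, 20]);
translate([493, 0, 454]) cube([89, 1047, 20]);
translate([616, 0, 454]) cube([89, 1047, 20]);
translate([739, 0, 454]) cube([89, 1047, 20]);
translate([862, 0, 454]) cube([89, 1047, 20]);
translate([985, 0, 454]) cube([89, 1047, 20]);
translate([1108, 0, 454]) cube([89, 1047, 20]);
translate([1231, 0, 454]) cube([89, 1047, 20]);
translate([1354, 0, 454]) cube([89, 1047, 20]);
translate([1477, 0, 454]) cube([89, 1047, 20]);
translate([1600, 0, 454]) cube([89, 1047, 20]);
translate([1723, 0, 454]) cube([89, 1047, 20]);
translate([1846, 0, 454]) cube([89, 1047, 20]);


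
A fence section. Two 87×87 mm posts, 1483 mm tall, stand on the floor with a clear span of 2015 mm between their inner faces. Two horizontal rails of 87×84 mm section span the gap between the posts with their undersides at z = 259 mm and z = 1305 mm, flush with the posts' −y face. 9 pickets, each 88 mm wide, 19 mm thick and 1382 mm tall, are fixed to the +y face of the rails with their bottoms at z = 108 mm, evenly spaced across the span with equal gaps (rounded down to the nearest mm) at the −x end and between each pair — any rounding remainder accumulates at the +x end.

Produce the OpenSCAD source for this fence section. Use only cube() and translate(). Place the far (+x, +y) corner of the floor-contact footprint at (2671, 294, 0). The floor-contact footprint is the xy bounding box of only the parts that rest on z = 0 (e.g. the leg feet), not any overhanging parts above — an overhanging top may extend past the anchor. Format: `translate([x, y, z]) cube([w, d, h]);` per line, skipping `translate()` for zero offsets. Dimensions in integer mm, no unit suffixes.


translate([482, 207, 0]) cube([87, 87, 1483]);
translate([2584, 207, 0]) cube([87, 87, 1483]);
translate([569, 207, 259]) cube([2015, 87, 84]);
translate([569, 207, 1305]) cube([2015, 87, 84]);
translate([691, 294, 108]) cube([88, 19, 1382]);
translate([901, 294, 108]) cube([88, 19, 1382]);
translate([1111, 294, 108]) cube([88, 19, 1382]);
translate([1321, 294, 108]) cube([88, 19, 1382]);
translate([1531, 294, 108]) cube([88, 19, 1382]);
translate([1741, 294, 108]) cube([88, 19, 1382]);
translate([1951, 294, 108]) cube([88, 19, 1382]);
translate([2161, 294, 108]) cube([88, 19, 1382]);
translate([2371, 294, 108]) cube([88, 19, 1382]);


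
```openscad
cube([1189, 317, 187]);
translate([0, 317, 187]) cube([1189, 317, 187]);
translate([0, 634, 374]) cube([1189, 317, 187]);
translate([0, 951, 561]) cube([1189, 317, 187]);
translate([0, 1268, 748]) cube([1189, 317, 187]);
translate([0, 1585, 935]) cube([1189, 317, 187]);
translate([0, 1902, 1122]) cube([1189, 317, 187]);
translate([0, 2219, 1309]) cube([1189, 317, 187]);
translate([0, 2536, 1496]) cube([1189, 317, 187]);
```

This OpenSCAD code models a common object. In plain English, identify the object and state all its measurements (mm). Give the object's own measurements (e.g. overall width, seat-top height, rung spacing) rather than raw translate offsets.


A straight staircase of 9 solid steps. Each step is 1189 mm wide (x), 317 mm deep (y, the going) and 187 mm tall (the rise). The first step rests on the floor; each subsequent step sits one going further in +y and one rise higher in +z, directly behind and above the previous step with no overlap.


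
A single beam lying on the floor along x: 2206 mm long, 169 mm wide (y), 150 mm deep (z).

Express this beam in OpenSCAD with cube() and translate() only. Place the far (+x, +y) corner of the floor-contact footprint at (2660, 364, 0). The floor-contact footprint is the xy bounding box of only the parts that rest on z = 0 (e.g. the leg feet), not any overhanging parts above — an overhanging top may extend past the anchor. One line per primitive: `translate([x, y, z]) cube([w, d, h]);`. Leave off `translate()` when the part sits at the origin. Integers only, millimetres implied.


translate([454, 195, 0]) cube([2206, 169, 150]);


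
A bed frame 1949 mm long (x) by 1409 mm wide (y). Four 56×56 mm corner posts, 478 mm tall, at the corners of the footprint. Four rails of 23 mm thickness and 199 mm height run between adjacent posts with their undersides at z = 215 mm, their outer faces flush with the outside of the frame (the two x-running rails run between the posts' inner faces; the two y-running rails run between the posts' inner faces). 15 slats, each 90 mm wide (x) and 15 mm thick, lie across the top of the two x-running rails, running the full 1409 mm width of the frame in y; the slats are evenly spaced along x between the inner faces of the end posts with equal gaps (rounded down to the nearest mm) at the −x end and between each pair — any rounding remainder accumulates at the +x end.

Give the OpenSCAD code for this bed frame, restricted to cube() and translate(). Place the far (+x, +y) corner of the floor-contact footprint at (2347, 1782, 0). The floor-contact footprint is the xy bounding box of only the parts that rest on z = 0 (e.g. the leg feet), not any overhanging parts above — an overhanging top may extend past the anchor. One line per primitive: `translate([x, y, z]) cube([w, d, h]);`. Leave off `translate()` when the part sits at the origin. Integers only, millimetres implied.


translate([398, 373, 0]) cube([56, 56, 478]);
translate([398, 1726, 0]) cube([56, 56, 478]);
translate([2291, 373, 0]) cube([56, 56, 478]);
translate([2291, 1726, 0]) cube([56, 56, 478]);
translate([454, 373, 215]) cube([1837, 23, 199]);
translate([454, 1759, 215]) cube([1837, 23, 199]);
translate([398, 429, 215]) cube([23, 1297, 199]);
translate([2324, 429, 215]) cube([23, 1297, 199]);
translate([484, 373, 414]) cube([90, 1409, 15]);
translate([604, 373, 414]) cube([90, 1409, 15]);
translate([724, 373, 414]) cube([90, 1409, 15]);
translate([844, 373, 414]) cube([90, 1409, 15]);
translate([964, 373, 414]) cube([90, 1409, 15]);
translate([1084, 373, 414]) cube([90, 1409, 15]);
translate([1204, 373, 414]) cube([90, 1409, 15]);
translate([1324, 373, 414]) cube([90, 1409, 15]);
translate([1444, 373, 414]) cube([90, 1409, 15]);
translate([1564, 373, 414]) cube([90, 1409, 15]);
translate([1684, 373, 414]) cube([90, 1409, 15]);
translate([1804, 373, 414]) cube([90, 1409, 15]);
translate([1924, 373, 414]) cube([90, 1409, 15]);
translate([2044, 373, 414]) cube([90, 1409, 15]);
translate([2164, 373, 414]) cube([90, 1409, 15]);
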